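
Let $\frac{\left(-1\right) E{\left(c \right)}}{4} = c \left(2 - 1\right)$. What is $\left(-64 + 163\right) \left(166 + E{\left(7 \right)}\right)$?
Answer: $13662$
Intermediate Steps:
$E{\left(c \right)} = - 4 c$ ($E{\left(c \right)} = - 4 c \left(2 - 1\right) = - 4 c 1 = - 4 c$)
$\left(-64 + 163\right) \left(166 + E{\left(7 \right)}\right) = \left(-64 + 163\right) \left(166 - 28\right) = 99 \left(166 - 28\right) = 99 \cdot 138 = 13662$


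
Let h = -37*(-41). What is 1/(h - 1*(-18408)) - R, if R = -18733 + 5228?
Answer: 269087126/19925 ≈ 13505.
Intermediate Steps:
h = 1517
R = -13505
1/(h - 1*(-18408)) - R = 1/(1517 - 1*(-18408)) - 1*(-13505) = 1/(1517 + 18408) + 13505 = 1/19925 + 13505 = 269087126/19925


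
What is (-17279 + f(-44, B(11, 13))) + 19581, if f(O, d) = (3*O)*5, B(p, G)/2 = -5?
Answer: 1642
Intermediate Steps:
B(p, G) = -10 (B(p, G) = 2*(-5) = -10)
f(O, d) = 15*O
(-17279 + f(-44, B(11, 13))) + 19581 = (-17279 + 15*(-44)) + 19581 = (-17279 - 660) + 19581 = -17939 + 19581 = 1642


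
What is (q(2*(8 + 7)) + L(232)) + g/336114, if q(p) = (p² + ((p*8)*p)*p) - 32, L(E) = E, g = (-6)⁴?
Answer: 4053908372/18673 ≈ 2.1710e+5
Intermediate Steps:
g = 1296
q(p) = -32 + p² + 8*p³ (q(p) = (p² + ((8*p)*p)*p) - 32 = (p² + (8*p²)*p) - 32 = (p² + 8*p³) - 32 = -32 + p² + 8*p³)
(q(2*(8 + 7)) + L(232)) + g/336114 = ((-32 + (2*(8 + 7))² + 8*(2*(8 + 7))³) + 232) + 1296/336114 = ((-32 + (2*15)² + 8*(2*15)³) + 232) + 1296*(1/336114) = ((-32 + 30² + 8*30³) + 232) + 72/18673 = ((-32 + 900 + 8*27000) + 232) + 72/18673 = ((-32 + 900 + 216000) + 232) + 72/18673 = (216868 + 232) + 72/18673 = 217100 + 72/18673 = 4053908372/18673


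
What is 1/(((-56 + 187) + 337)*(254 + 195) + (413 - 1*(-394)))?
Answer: 1/210939 ≈ 4.7407e-6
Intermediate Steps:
1/(((-56 + 187) + 337)*(254 + 195) + (413 - 1*(-394))) = 1/((131 + 337)*449 + (413 + 394)) = 1/(468*449 + 807) = 1/(210132 + 807) = 1/210939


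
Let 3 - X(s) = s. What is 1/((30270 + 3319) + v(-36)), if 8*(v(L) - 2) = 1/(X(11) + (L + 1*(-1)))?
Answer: 360/12092759 ≈ 2.9770e-5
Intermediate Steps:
X(s) = 3 - s
v(L) = 2 + 1/(8*(-9 + L)) (v(L) = 2 + 1/(8*((3 - 1*11) + (L + 1*(-1)))) = 2 + 1/(8*((3 - 11) + (L - 1))) = 2 + 1/(8*(-8 + (-1 + L))) = 2 + 1/(8*(-9 + L)))
1/((30270 + 3319) + v(-36)) = 1/((30270 + 3319) + (-143 + 16*(-36))/(8*(-9 - 36))) = 1/(33589 + (1/8)*(-143 - 576)/(-45)) = 1/(33589 + (1/8)*(-1/45)*(-719)) = 1/(33589 + 719/360) = 1/(12092759/360) = 360/12092759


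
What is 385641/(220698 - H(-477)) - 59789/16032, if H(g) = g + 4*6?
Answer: -2346600209/1181830944 ≈ -1.9856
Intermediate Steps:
H(g) = 24 + g (H(g) = g + 24 = 24 + g)
385641/(220698 - H(-477)) - 59789/16032 = 385641/(220698 - (24 - 477)) - 59789/16032 = 385641/(220698 - 1*(-453)) - 59789*1/16032 = 385641/(220698 + 453) - 59789/16032 = 385641/221151 - 59789/16032 = 385641*(1/221151) - 59789/16032 = 128547/73717 - 59789/16032 = -2346600209/1181830944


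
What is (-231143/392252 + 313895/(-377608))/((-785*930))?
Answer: 357835693/183899959051600 ≈ 1.9458e-6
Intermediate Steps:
(-231143/392252 + 313895/(-377608))/((-785*930)) = (-231143*1/392252 + 313895*(-1/377608))/(-730050) = (-231143/392252 - 313895/377608)*(-1/730050) = -1073507079/755701496*(-1/730050) = 357835693/183899959051600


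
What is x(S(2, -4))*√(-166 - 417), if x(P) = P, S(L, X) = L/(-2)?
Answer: -I*√583 ≈ -24.145*I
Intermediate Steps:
S(L, X) = -L/2 (S(L, X) = L*(-½) = -L/2)
x(S(2, -4))*√(-166 - 417) = (-½*2)*√(-166 - 417) = -√(-583) = -I*√583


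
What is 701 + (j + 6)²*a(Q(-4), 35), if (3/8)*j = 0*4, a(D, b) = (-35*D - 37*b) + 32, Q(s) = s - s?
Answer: -44767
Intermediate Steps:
Q(s) = 0
a(D, b) = 32 - 37*b - 35*D (a(D, b) = (-37*b - 35*D) + 32 = 32 - 37*b - 35*D)
j = 0 (j = 8*(0*4)/3 = (8/3)*0 = 0)
701 + (j + 6)²*a(Q(-4), 35) = 701 + (0 + 6)²*(32 - 37*35 - 35*0) = 701 + 6²*(32 - 1295 + 0) = 701 + 36*(-1263) = 701 - 45468 = -44767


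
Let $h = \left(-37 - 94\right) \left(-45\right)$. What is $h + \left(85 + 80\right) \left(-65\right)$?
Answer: $-4830$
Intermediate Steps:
$h = 5895$ ($h = \left(-131\right) \left(-45\right) = 5895$)
$h + \left(85 + 80\right) \left(-65\right) = 5895 + \left(85 + 80\right) \left(-65\right) = 5895 + 165 \left(-65\right) = 5895 - 10725 = -4830$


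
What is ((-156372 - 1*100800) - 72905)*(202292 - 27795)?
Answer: -57597446269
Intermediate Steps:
((-156372 - 1*100800) - 72905)*(202292 - 27795) = ((-156372 - 100800) - 72905)*174497 = (-257172 - 72905)*174497 = -330077*174497 = -57597446269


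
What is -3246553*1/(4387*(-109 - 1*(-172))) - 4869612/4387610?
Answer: -7795238321251/606326019705 ≈ -12.857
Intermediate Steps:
-3246553*1/(4387*(-109 - 1*(-172))) - 4869612/4387610 = -3246553*1/(4387*(-109 + 172)) - 4869612*1/4387610 = -3246553/(63*4387) - 2434806/2193805 = -3246553/276381 - 2434806/2193805 = -7795238321251/606326019705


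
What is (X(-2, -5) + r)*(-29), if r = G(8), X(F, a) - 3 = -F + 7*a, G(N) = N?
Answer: 638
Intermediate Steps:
X(F, a) = 3 - F + 7*a (X(F, a) = 3 + (-F + 7*a) = 3 - F + 7*a)
r = 8
(X(-2, -5) + r)*(-29) = ((3 - 1*(-2) + 7*(-5)) + 8)*(-29) = ((3 + 2 - 35) + 8)*(-29) = (-30 + 8)*(-29) = -22*(-29) = 638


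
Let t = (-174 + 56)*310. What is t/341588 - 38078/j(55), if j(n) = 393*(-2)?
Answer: 1622279498/33561021 ≈ 48.338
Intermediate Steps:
t = -36580 (t = -118*310 = -36580)
j(n) = -786
t/341588 - 38078/j(55) = -36580/341588 - 38078/(-786) = -36580*1/341588 - 38078*(-1/786) = -9145/85397 + 19039/393 = 1622279498/33561021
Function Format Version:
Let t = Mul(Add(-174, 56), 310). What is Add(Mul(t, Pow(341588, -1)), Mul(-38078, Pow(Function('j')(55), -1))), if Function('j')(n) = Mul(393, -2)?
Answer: Rational(1622279498, 33561021) ≈ 48.338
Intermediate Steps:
t = -36580 (t = Mul(-118, 310) = -36580)
Function('j')(n) = -786
Add(Mul(t, Pow(341588, -1)), Mul(-38078, Pow(Function('j')(55), -1))) = Add(Mul(-36580, Pow(341588, -1)), Mul(-38078, Pow(-786, -1))) = Add(Mul(-36580, Rational(1, 341588)), Mul(-38078, Rational(-1, 786))) = Add(Rational(-9145, 85397), Rational(19039, 393)) = Rational(1622279498, 33561021)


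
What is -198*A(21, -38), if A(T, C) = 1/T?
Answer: -66/7 ≈ -9.4286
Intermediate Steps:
-198*A(21, -38) = -198/21 = -198*1/21 = -66/7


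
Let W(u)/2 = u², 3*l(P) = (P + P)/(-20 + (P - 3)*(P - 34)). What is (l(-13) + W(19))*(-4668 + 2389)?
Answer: -1806661297/1098 ≈ -1.6454e+6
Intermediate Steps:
l(P) = 2*P/(3*(-20 + (-34 + P)*(-3 + P))) (l(P) = ((P + P)/(-20 + (P - 3)*(P - 34)))/3 = ((2*P)/(-20 + (-3 + P)*(-34 + P)))/3 = ((2*P)/(-20 + (-34 + P)*(-3 + P)))/3 = (2*P/(-20 + (-34 + P)*(-3 + P)))/3 = 2*P/(3*(-20 + (-34 + P)*(-3 + P))))
W(u) = 2*u²
(l(-13) + W(19))*(-4668 + 2389) = ((⅔)*(-13)/(82 + (-13)² - 37*(-13)) + 2*19²)*(-4668 + 2389) = ((⅔)*(-13)/(82 + 169 + 481) + 2*361)*(-2279) = ((⅔)*(-13)/732 + 722)*(-2279) = ((⅔)*(-13)*(1/732) + 722)*(-2279) = (-13/1098 + 722)*(-2279) = (792743/1098)*(-2279) = -1806661297/1098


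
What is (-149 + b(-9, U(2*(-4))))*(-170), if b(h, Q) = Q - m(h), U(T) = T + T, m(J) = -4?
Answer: 27370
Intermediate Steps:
U(T) = 2*T
b(h, Q) = 4 + Q (b(h, Q) = Q - 1*(-4) = Q + 4 = 4 + Q)
(-149 + b(-9, U(2*(-4))))*(-170) = (-149 + (4 + 2*(2*(-4))))*(-170) = (-149 + (4 + 2*(-8)))*(-170) = (-149 + (4 - 16))*(-170) = (-149 - 12)*(-170) = -161*(-170) = 27370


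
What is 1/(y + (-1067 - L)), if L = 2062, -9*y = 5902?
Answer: -9/34063 ≈ -0.00026422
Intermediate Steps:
y = -5902/9 (y = -1/9*5902 = -5902/9 ≈ -655.78)
1/(y + (-1067 - L)) = 1/(-5902/9 + (-1067 - 1*2062)) = 1/(-5902/9 + (-1067 - 2062)) = 1/(-5902/9 - 3129) = 1/(-34063/9) = -9/34063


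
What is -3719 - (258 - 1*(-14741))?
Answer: -18718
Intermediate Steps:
-3719 - (258 - 1*(-14741)) = -3719 - (258 + 14741) = -3719 - 1*14999 = -3719 - 14999 = -18718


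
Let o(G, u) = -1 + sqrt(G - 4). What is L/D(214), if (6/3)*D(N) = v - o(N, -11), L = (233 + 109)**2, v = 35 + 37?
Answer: 17076744/5119 + 233928*sqrt(210)/5119 ≈ 3998.2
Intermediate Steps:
o(G, u) = -1 + sqrt(-4 + G)
v = 72
L = 116964 (L = 342**2 = 116964)
D(N) = 73/2 - sqrt(-4 + N)/2 (D(N) = (72 - (-1 + sqrt(-4 + N)))/2 = (72 + (1 - sqrt(-4 + N)))/2 = (73 - sqrt(-4 + N))/2 = 73/2 - sqrt(-4 + N)/2)
L/D(214) = 116964/(73/2 - sqrt(-4 + 214)/2) = 116964/(73/2 - sqrt(210)/2)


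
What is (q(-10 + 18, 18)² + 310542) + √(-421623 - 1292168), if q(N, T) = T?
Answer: 310866 + I*√1713791 ≈ 3.1087e+5 + 1309.1*I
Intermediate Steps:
(q(-10 + 18, 18)² + 310542) + √(-421623 - 1292168) = (18² + 310542) + √(-421623 - 1292168) = (324 + 310542) + √(-1713791) = 310866 + I*√1713791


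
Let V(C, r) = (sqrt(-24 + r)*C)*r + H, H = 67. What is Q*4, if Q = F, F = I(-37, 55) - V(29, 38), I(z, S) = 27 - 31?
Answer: -284 - 4408*sqrt(14) ≈ -16777.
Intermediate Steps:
I(z, S) = -4
V(C, r) = 67 + C*r*sqrt(-24 + r) (V(C, r) = (sqrt(-24 + r)*C)*r + 67 = (C*sqrt(-24 + r))*r + 67 = C*r*sqrt(-24 + r) + 67 = 67 + C*r*sqrt(-24 + r))
F = -71 - 1102*sqrt(14) (F = -4 - (67 + 29*38*sqrt(-24 + 38)) = -4 - (67 + 29*38*sqrt(14)) = -4 - (67 + 1102*sqrt(14)) = -4 + (-67 - 1102*sqrt(14)) = -71 - 1102*sqrt(14) ≈ -4194.3)
Q = -71 - 1102*sqrt(14) ≈ -4194.3
Q*4 = (-71 - 1102*sqrt(14))*4 = -284 - 4408*sqrt(14)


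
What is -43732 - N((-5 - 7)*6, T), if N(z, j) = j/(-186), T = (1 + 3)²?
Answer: -4067068/93 ≈ -43732.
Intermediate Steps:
T = 16 (T = 4² = 16)
N(z, j) = -j/186 (N(z, j) = j*(-1/186) = -j/186)
-43732 - N((-5 - 7)*6, T) = -43732 - (-1)*16/186 = -43732 - 1*(-8/93) = -43732 + 8/93 = -4067068/93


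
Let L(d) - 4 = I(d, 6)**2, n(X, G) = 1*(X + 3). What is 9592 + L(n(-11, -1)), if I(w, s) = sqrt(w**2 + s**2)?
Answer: 9696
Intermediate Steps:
n(X, G) = 3 + X (n(X, G) = 1*(3 + X) = 3 + X)
I(w, s) = sqrt(s**2 + w**2)
L(d) = 40 + d**2 (L(d) = 4 + (sqrt(6**2 + d**2))**2 = 4 + (sqrt(36 + d**2))**2 = 4 + (36 + d**2) = 40 + d**2)
9592 + L(n(-11, -1)) = 9592 + (40 + (3 - 11)**2) = 9592 + (40 + (-8)**2) = 9592 + (40 + 64) = 9592 + 104 = 9696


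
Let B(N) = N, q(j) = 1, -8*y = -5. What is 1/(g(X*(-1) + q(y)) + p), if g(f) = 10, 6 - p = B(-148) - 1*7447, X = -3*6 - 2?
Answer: 1/7611 ≈ 0.00013139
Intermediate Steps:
y = 5/8 (y = -⅛*(-5) = 5/8 ≈ 0.62500)
X = -20 (X = -18 - 2 = -20)
p = 7601 (p = 6 - (-148 - 1*7447) = 6 - (-148 - 7447) = 6 - 1*(-7595) = 6 + 7595 = 7601)
1/(g(X*(-1) + q(y)) + p) = 1/(10 + 7601) = 1/7611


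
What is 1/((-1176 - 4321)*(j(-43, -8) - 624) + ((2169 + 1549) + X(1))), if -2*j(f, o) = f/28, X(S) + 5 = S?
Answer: 56/192058781 ≈ 2.9158e-7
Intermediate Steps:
X(S) = -5 + S
j(f, o) = -f/56 (j(f, o) = -f/(2*28) = -f/56)
1/((-1176 - 4321)*(j(-43, -8) - 624) + ((2169 + 1549) + X(1))) = 1/((-1176 - 4321)*(-1/56*(-43) - 624) + ((2169 + 1549) + (-5 + 1))) = 1/(-5497*(43/56 - 624) + (3718 - 4)) = 1/(-5497*(-34901/56) + 3714) = 1/(191850797/56 + 3714) = 1/(192058781/56) = 56/192058781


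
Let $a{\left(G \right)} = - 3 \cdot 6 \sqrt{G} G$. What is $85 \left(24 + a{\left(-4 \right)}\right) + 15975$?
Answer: $18015 + 12240 i \approx 18015.0 + 12240.0 i$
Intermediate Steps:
$a{\left(G \right)} = - 18 G^{\frac{3}{2}}$ ($a{\left(G \right)} = - 18 \sqrt{G} G = - 18 G^{\frac{3}{2}}$)
$85 \left(24 + a{\left(-4 \right)}\right) + 15975 = 85 \left(24 - 18 \left(-4\right)^{\frac{3}{2}}\right) + 15975 = 85 \left(24 - 18 \left(- 8 i\right)\right) + 15975 = 85 \left(24 + 144 i\right) + 15975 = \left(2040 + 12240 i\right) + 15975 = 18015 + 12240 i$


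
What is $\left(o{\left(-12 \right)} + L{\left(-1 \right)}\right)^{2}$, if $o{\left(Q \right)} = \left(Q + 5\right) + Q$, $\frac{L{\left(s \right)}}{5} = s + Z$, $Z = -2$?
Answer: $1156$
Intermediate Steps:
$L{\left(s \right)} = -10 + 5 s$ ($L{\left(s \right)} = 5 \left(s - 2\right) = 5 \left(-2 + s\right) = -10 + 5 s$)
$o{\left(Q \right)} = 5 + 2 Q$ ($o{\left(Q \right)} = \left(5 + Q\right) + Q = 5 + 2 Q$)
$\left(o{\left(-12 \right)} + L{\left(-1 \right)}\right)^{2} = \left(\left(5 + 2 \left(-12\right)\right) + \left(-10 + 5 \left(-1\right)\right)\right)^{2} = \left(\left(5 - 24\right) - 15\right)^{2} = \left(-19 - 15\right)^{2} = \left(-34\right)^{2} = 1156$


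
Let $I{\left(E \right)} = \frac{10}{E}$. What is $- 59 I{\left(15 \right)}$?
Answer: $- \frac{118}{3} \approx -39.333$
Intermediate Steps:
$- 59 I{\left(15 \right)} = - 59 \cdot \frac{10}{15} = - 59 \cdot 10 \cdot \frac{1}{15} = \left(-59\right) \frac{2}{3} = - \frac{118}{3}$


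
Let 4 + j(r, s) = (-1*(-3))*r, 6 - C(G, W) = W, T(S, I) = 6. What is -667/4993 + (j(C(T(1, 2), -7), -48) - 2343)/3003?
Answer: -13526845/14993979 ≈ -0.90215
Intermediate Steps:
C(G, W) = 6 - W
j(r, s) = -4 + 3*r (j(r, s) = -4 + (-1*(-3))*r = -4 + 3*r)
-667/4993 + (j(C(T(1, 2), -7), -48) - 2343)/3003 = -667/4993 + ((-4 + 3*(6 - 1*(-7))) - 2343)/3003 = -667*1/4993 + ((-4 + 3*(6 + 7)) - 2343)*(1/3003) = -667/4993 + ((-4 + 3*13) - 2343)*(1/3003) = -667/4993 + ((-4 + 39) - 2343)*(1/3003) = -667/4993 + (35 - 2343)*(1/3003) = -667/4993 - 2308*1/3003 = -667/4993 - 2308/3003 = -13526845/14993979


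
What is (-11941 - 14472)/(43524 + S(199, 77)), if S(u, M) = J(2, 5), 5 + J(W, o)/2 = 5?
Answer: -26413/43524 ≈ -0.60686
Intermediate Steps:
J(W, o) = 0 (J(W, o) = -10 + 2*5 = -10 + 10 = 0)
S(u, M) = 0
(-11941 - 14472)/(43524 + S(199, 77)) = (-11941 - 14472)/(43524 + 0) = -26413/43524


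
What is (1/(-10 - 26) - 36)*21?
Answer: -9079/12 ≈ -756.58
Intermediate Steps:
(1/(-10 - 26) - 36)*21 = (1/(-36) - 36)*21 = (-1/36 - 36)*21 = -1297/36*21 = -9079/12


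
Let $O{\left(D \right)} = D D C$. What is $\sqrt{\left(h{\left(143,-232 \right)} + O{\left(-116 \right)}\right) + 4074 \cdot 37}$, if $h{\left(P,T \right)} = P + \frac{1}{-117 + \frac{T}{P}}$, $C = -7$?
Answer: $\frac{2 \sqrt{4077970354883}}{16963} \approx 238.09$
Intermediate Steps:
$O{\left(D \right)} = - 7 D^{2}$ ($O{\left(D \right)} = D D \left(-7\right) = D^{2} \left(-7\right) = - 7 D^{2}$)
$\sqrt{\left(h{\left(143,-232 \right)} + O{\left(-116 \right)}\right) + 4074 \cdot 37} = \sqrt{\left(\frac{143 \left(-1 - -232 + 117 \cdot 143\right)}{\left(-1\right) \left(-232\right) + 117 \cdot 143} - 7 \left(-116\right)^{2}\right) + 4074 \cdot 37} = \sqrt{\left(\frac{143 \left(-1 + 232 + 16731\right)}{232 + 16731} - 94192\right) + 150738} = \sqrt{\left(143 \cdot \frac{1}{16963} \cdot 16962 - 94192\right) + 150738} = \sqrt{\left(\frac{2425566}{16963} - 94192\right) + 150738} = \sqrt{- \frac{1595353330}{16963} + 150738} = \sqrt{\frac{961615364}{16963}} = \frac{2 \sqrt{4077970354883}}{16963}$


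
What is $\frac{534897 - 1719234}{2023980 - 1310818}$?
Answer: $- \frac{1184337}{713162} \approx -1.6607$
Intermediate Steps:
$\frac{534897 - 1719234}{2023980 - 1310818} = - \frac{1184337}{713162}$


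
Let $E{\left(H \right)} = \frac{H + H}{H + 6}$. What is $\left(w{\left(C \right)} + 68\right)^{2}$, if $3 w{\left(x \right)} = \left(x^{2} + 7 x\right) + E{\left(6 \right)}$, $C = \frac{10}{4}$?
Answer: $\frac{93025}{16} \approx 5814.1$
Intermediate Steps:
$C = \frac{5}{2}$ ($C = 10 \cdot \frac{1}{4} = \frac{5}{2} \approx 2.5$)
$E{\left(H \right)} = \frac{2 H}{6 + H}$
$w{\left(x \right)} = \frac{1}{3} + \frac{x^{2}}{3} + \frac{7 x}{3}$ ($w{\left(x \right)} = \frac{\left(x^{2} + 7 x\right) + 2 \cdot 6 \frac{1}{6 + 6}}{3} = \frac{\left(x^{2} + 7 x\right) + 2 \cdot 6 \cdot \frac{1}{12}}{3} = \frac{\left(x^{2} + 7 x\right) + 1}{3} = \frac{1 + x^{2} + 7 x}{3} = \frac{1}{3} + \frac{x^{2}}{3} + \frac{7 x}{3}$)
$\left(w{\left(C \right)} + 68\right)^{2} = \left(\left(\frac{1}{3} + \frac{\left(\frac{5}{2}\right)^{2}}{3} + \frac{7}{3} \cdot \frac{5}{2}\right) + 68\right)^{2} = \left(\left(\frac{1}{3} + \frac{1}{3} \cdot \frac{25}{4} + \frac{35}{6}\right) + 68\right)^{2} = \left(\left(\frac{1}{3} + \frac{25}{12} + \frac{35}{6}\right) + 68\right)^{2} = \left(\frac{33}{4} + 68\right)^{2} = \left(\frac{305}{4}\right)^{2} = \frac{93025}{16}$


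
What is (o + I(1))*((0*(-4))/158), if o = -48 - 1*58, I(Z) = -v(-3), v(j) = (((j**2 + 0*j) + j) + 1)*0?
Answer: 0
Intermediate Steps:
v(j) = 0 (v(j) = (((j**2 + 0) + j) + 1)*0 = ((j**2 + j) + 1)*0 = ((j + j**2) + 1)*0 = (1 + j + j**2)*0 = 0)
I(Z) = 0 (I(Z) = -1*0 = 0)
o = -106 (o = -48 - 58 = -106)
(o + I(1))*((0*(-4))/158) = (-106 + 0)*((0*(-4))/158) = -0/158 = -106*0 = 0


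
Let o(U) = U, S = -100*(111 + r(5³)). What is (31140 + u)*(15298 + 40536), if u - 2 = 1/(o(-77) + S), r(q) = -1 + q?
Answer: 40995273249122/23577 ≈ 1.7388e+9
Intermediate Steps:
S = -23500 (S = -100*(111 + (-1 + 5³)) = -100*(111 + (-1 + 125)) = -100*(111 + 124) = -100*235 = -23500)
u = 47153/23577 (u = 2 + 1/(-77 - 23500) = 2 + 1/(-23577) = 2 - 1/23577 = 47153/23577 ≈ 2.0000)
(31140 + u)*(15298 + 40536) = (31140 + 47153/23577)*(15298 + 40536) = (734234933/23577)*55834 = 40995273249122/23577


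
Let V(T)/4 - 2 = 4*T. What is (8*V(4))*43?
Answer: 24768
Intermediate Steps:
V(T) = 8 + 16*T (V(T) = 8 + 4*(4*T) = 8 + 16*T)
(8*V(4))*43 = (8*(8 + 16*4))*43 = (8*(8 + 64))*43 = (8*72)*43 = 576*43 = 24768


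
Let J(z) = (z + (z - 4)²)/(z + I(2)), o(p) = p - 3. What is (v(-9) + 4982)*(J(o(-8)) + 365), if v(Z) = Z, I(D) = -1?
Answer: 10358759/6 ≈ 1.7265e+6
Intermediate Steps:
o(p) = -3 + p
J(z) = (z + (-4 + z)²)/(-1 + z) (J(z) = (z + (z - 4)²)/(z - 1) = (z + (-4 + z)²)/(-1 + z))
(v(-9) + 4982)*(J(o(-8)) + 365) = (-9 + 4982)*(((-3 - 8) + (-4 + (-3 - 8))²)/(-1 + (-3 - 8)) + 365) = 4973*((-11 + (-4 - 11)²)/(-1 - 11) + 365) = 4973*((-11 + (-15)²)/(-12) + 365) = 4973*(-(-11 + 225)/12 + 365) = 4973*(-1/12*214 + 365) = 4973*(-107/6 + 365) = 4973*(2083/6) = 10358759/6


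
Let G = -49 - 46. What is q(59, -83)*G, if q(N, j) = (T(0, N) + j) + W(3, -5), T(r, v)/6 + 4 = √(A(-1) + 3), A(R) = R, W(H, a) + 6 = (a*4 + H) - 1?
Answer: 12445 - 570*√2 ≈ 11639.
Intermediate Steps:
W(H, a) = -7 + H + 4*a (W(H, a) = -6 + ((a*4 + H) - 1) = -6 + ((4*a + H) - 1) = -6 + ((H + 4*a) - 1) = -6 + (-1 + H + 4*a) = -7 + H + 4*a)
T(r, v) = -24 + 6*√2 (T(r, v) = -24 + 6*√(-1 + 3) = -24 + 6*√2)
q(N, j) = -48 + j + 6*√2 (q(N, j) = ((-24 + 6*√2) + j) + (-7 + 3 + 4*(-5)) = (-24 + j + 6*√2) + (-7 + 3 - 20) = (-24 + j + 6*√2) - 24 = -48 + j + 6*√2)
G = -95
q(59, -83)*G = (-48 - 83 + 6*√2)*(-95) = (-131 + 6*√2)*(-95) = 12445 - 570*√2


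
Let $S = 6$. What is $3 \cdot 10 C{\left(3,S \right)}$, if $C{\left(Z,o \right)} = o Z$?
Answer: $540$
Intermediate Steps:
$C{\left(Z,o \right)} = Z o$
$3 \cdot 10 C{\left(3,S \right)} = 3 \cdot 10 \cdot 3 \cdot 6 = 30 \cdot 18 = 540$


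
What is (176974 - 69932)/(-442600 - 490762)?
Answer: -53521/466681 ≈ -0.11468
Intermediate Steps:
(176974 - 69932)/(-442600 - 490762) = 107042/(-933362) = 107042*(-1/933362) = -53521/466681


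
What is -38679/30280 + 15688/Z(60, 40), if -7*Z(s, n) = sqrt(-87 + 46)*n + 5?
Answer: (-309432*sqrt(41) + 665084375*I)/(30280*(-I + 8*sqrt(41))) ≈ -9.6443 + 428.6*I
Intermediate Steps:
Z(s, n) = -5/7 - I*n*sqrt(41)/7 (Z(s, n) = -(sqrt(-87 + 46)*n + 5)/7 = -(sqrt(-41)*n + 5)/7 = -((I*sqrt(41))*n + 5)/7 = -(I*n*sqrt(41) + 5)/7 = -(5 + I*n*sqrt(41))/7 = -5/7 - I*n*sqrt(41)/7)
-38679/30280 + 15688/Z(60, 40) = -38679/30280 + 15688/(-5/7 - 1/7*I*40*sqrt(41)) = -38679*1/30280 + 15688/(-5/7 - 40*I*sqrt(41)/7) = -38679/30280 + 15688/(-5/7 - 40*I*sqrt(41)/7)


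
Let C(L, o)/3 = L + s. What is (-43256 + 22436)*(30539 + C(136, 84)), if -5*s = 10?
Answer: -644191620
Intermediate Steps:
s = -2 (s = -⅕*10 = -2)
C(L, o) = -6 + 3*L (C(L, o) = 3*(L - 2) = 3*(-2 + L) = -6 + 3*L)
(-43256 + 22436)*(30539 + C(136, 84)) = (-43256 + 22436)*(30539 + (-6 + 3*136)) = -20820*(30539 + (-6 + 408)) = -20820*(30539 + 402) = -20820*30941 = -644191620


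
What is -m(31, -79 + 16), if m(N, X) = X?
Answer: 63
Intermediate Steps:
-m(31, -79 + 16) = -(-79 + 16) = -1*(-63) = 63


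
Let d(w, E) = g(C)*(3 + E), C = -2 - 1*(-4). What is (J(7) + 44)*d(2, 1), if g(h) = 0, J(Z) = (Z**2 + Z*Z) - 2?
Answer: 0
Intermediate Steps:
C = 2 (C = -2 + 4 = 2)
J(Z) = -2 + 2*Z**2 (J(Z) = (Z**2 + Z**2) - 2 = 2*Z**2 - 2 = -2 + 2*Z**2)
d(w, E) = 0 (d(w, E) = 0*(3 + E) = 0)
(J(7) + 44)*d(2, 1) = ((-2 + 2*7**2) + 44)*0 = ((-2 + 2*49) + 44)*0 = ((-2 + 98) + 44)*0 = (96 + 44)*0 = 140*0 = 0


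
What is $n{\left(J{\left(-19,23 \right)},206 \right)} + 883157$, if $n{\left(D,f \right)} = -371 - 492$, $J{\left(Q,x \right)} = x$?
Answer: $882294$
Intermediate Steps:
$n{\left(D,f \right)} = -863$ ($n{\left(D,f \right)} = -371 - 492 = -863$)
$n{\left(J{\left(-19,23 \right)},206 \right)} + 883157 = -863 + 883157 = 882294$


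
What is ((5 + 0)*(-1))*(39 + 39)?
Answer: -390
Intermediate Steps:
((5 + 0)*(-1))*(39 + 39) = (5*(-1))*78 = -5*78 = -390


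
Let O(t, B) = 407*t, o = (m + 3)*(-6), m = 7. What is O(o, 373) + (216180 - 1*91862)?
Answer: 99898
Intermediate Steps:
o = -60 (o = (7 + 3)*(-6) = 10*(-6) = -60)
O(o, 373) + (216180 - 1*91862) = 407*(-60) + (216180 - 1*91862) = -24420 + (216180 - 91862) = -24420 + 124318 = 99898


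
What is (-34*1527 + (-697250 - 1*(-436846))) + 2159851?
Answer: 1847529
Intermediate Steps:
(-34*1527 + (-697250 - 1*(-436846))) + 2159851 = (-51918 + (-697250 + 436846)) + 2159851 = (-51918 - 260404) + 2159851 = -312322 + 2159851 = 1847529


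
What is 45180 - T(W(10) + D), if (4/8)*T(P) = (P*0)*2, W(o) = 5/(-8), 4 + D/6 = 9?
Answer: 45180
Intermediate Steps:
D = 30 (D = -24 + 6*9 = -24 + 54 = 30)
W(o) = -5/8 (W(o) = 5*(-⅛) = -5/8)
T(P) = 0 (T(P) = 2*((P*0)*2) = 2*(0*2) = 2*0 = 0)
45180 - T(W(10) + D) = 45180 - 1*0 = 45180 + 0 = 45180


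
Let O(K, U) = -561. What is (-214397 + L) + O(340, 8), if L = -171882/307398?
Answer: -11012971861/51233 ≈ -2.1496e+5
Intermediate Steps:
L = -28647/51233 (L = -171882*1/307398 = -28647/51233 ≈ -0.55915)
(-214397 + L) + O(340, 8) = (-214397 - 28647/51233) - 561 = -10984230148/51233 - 561 = -11012971861/51233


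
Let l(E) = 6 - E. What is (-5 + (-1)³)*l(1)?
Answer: -30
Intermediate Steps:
(-5 + (-1)³)*l(1) = (-5 + (-1)³)*(6 - 1*1) = (-5 - 1)*(6 - 1) = -6*5 = -30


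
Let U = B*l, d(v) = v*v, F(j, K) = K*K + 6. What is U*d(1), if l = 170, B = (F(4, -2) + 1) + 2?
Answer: 2210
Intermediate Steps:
F(j, K) = 6 + K**2 (F(j, K) = K**2 + 6 = 6 + K**2)
d(v) = v**2
B = 13 (B = ((6 + (-2)**2) + 1) + 2 = ((6 + 4) + 1) + 2 = (10 + 1) + 2 = 11 + 2 = 13)
U = 2210 (U = 13*170 = 2210)
U*d(1) = 2210*1**2 = 2210*1 = 2210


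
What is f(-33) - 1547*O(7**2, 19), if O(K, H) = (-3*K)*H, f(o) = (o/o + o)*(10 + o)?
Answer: 4321507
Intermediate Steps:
f(o) = (1 + o)*(10 + o)
O(K, H) = -3*H*K
f(-33) - 1547*O(7**2, 19) = (10 + (-33)**2 + 11*(-33)) - (-4641)*19*7**2 = (10 + 1089 - 363) - (-4641)*19*49 = 736 - 1547*(-2793) = 736 + 4320771 = 4321507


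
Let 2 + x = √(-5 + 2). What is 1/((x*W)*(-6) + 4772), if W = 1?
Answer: 1196/5721691 + 3*I*√3/11443382 ≈ 0.00020903 + 4.5407e-7*I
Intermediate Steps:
x = -2 + I*√3 (x = -2 + √(-5 + 2) = -2 + √(-3) = -2 + I*√3 ≈ -2.0 + 1.732*I)
1/((x*W)*(-6) + 4772) = 1/(((-2 + I*√3)*1)*(-6) + 4772) = 1/((-2 + I*√3)*(-6) + 4772) = 1/((12 - 6*I*√3) + 4772) = 1/(4784 - 6*I*√3)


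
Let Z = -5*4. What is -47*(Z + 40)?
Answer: -940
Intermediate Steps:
Z = -20
-47*(Z + 40) = -47*(-20 + 40) = -47*20 = -940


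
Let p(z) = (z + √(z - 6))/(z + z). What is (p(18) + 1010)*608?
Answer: 614384 + 304*√3/9 ≈ 6.1444e+5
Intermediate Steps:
p(z) = (z + √(-6 + z))/(2*z) (p(z) = (z + √(-6 + z))/((2*z)) = (z + √(-6 + z))*(1/(2*z)) = (z + √(-6 + z))/(2*z))
(p(18) + 1010)*608 = ((½)*(18 + √(-6 + 18))/18 + 1010)*608 = ((½)*(1/18)*(18 + √12) + 1010)*608 = ((½)*(1/18)*(18 + 2*√3) + 1010)*608 = ((½ + √3/18) + 1010)*608 = (2021/2 + √3/18)*608 = 614384 + 304*√3/9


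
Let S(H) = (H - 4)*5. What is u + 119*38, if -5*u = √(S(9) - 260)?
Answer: 4522 - I*√235/5 ≈ 4522.0 - 3.0659*I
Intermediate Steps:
S(H) = -20 + 5*H (S(H) = (-4 + H)*5 = -20 + 5*H)
u = -I*√235/5 (u = -√((-20 + 5*9) - 260)/5 = -√((-20 + 45) - 260)/5 = -√(25 - 260)/5 = -I*√235/5 ≈ -3.0659*I)
u + 119*38 = -I*√235/5 + 119*38 = -I*√235/5 + 4522 = 4522 - I*√235/5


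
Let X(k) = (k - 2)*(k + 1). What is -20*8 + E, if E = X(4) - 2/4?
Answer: -301/2 ≈ -150.50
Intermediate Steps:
X(k) = (1 + k)*(-2 + k) (X(k) = (-2 + k)*(1 + k) = (1 + k)*(-2 + k))
E = 19/2 (E = (-2 + 4² - 1*4) - 2/4 = (-2 + 16 - 4) - 2/4 = 10 - 1*½ = 10 - ½ = 19/2 ≈ 9.5000)
-20*8 + E = -20*8 + 19/2 = -160 + 19/2 = -301/2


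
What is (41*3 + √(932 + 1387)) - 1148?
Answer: -1025 + √2319 ≈ -976.84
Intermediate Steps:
(41*3 + √(932 + 1387)) - 1148 = (123 + √2319) - 1148 = -1025 + √2319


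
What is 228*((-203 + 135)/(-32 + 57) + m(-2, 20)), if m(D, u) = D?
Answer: -26904/25 ≈ -1076.2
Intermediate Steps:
228*((-203 + 135)/(-32 + 57) + m(-2, 20)) = 228*((-203 + 135)/(-32 + 57) - 2) = 228*(-68/25 - 2) = 228*(-118/25) = -26904/25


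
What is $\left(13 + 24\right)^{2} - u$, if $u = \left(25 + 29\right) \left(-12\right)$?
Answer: $2017$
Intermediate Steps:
$u = -648$ ($u = 54 \left(-12\right) = -648$)
$\left(13 + 24\right)^{2} - u = \left(13 + 24\right)^{2} - -648 = 37^{2} + 648 = 1369 + 648 = 2017$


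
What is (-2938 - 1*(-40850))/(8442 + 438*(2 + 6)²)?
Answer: 18956/18237 ≈ 1.0394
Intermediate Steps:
(-2938 - 1*(-40850))/(8442 + 438*(2 + 6)²) = (-2938 + 40850)/(8442 + 438*8²) = 37912/(8442 + 438*64) = 37912/(8442 + 28032) = 37912/36474 = 37912*(1/36474) = 18956/18237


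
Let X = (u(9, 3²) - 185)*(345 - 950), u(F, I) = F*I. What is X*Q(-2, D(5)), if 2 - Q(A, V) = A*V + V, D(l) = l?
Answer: 440440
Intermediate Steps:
Q(A, V) = 2 - V - A*V (Q(A, V) = 2 - (A*V + V) = 2 - (V + A*V) = 2 + (-V - A*V) = 2 - V - A*V)
X = 62920 (X = (9*3² - 185)*(345 - 950) = (9*9 - 185)*(-605) = (81 - 185)*(-605) = -104*(-605) = 62920)
X*Q(-2, D(5)) = 62920*(2 - 1*5 - 1*(-2)*5) = 62920*(2 - 5 + 10) = 62920*7 = 440440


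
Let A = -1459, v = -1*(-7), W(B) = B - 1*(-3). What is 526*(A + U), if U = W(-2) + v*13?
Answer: -719042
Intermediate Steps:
W(B) = 3 + B (W(B) = B + 3 = 3 + B)
v = 7
U = 92 (U = (3 - 2) + 7*13 = 1 + 91 = 92)
526*(A + U) = 526*(-1459 + 92) = 526*(-1367) = -719042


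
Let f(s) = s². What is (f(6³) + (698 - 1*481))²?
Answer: 2197078129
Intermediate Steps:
(f(6³) + (698 - 1*481))² = ((6³)² + (698 - 1*481))² = (216² + (698 - 481))² = (46656 + 217)² = 46873² = 2197078129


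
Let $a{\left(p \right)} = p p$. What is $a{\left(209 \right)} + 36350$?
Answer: $80031$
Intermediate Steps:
$a{\left(p \right)} = p^{2}$
$a{\left(209 \right)} + 36350 = 209^{2} + 36350 = 43681 + 36350 = 80031$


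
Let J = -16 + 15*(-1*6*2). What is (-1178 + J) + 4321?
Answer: 2947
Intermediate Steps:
J = -196 (J = -16 + 15*(-6*2) = -16 + 15*(-12) = -16 - 180 = -196)
(-1178 + J) + 4321 = (-1178 - 196) + 4321 = -1374 + 4321 = 2947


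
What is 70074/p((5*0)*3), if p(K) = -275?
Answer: -70074/275 ≈ -254.81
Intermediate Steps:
70074/p((5*0)*3) = 70074/(-275) = 70074*(-1/275) = -70074/275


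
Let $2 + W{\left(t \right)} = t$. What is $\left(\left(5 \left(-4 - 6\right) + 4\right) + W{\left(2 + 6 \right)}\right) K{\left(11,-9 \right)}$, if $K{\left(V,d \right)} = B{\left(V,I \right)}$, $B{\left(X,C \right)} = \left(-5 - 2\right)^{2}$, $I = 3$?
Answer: $-1960$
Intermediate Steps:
$W{\left(t \right)} = -2 + t$
$B{\left(X,C \right)} = 49$ ($B{\left(X,C \right)} = \left(-7\right)^{2} = 49$)
$K{\left(V,d \right)} = 49$
$\left(\left(5 \left(-4 - 6\right) + 4\right) + W{\left(2 + 6 \right)}\right) K{\left(11,-9 \right)} = \left(\left(5 \left(-4 - 6\right) + 4\right) + \left(-2 + \left(2 + 6\right)\right)\right) 49 = \left(\left(5 \left(-4 - 6\right) + 4\right) + \left(-2 + 8\right)\right) 49 = \left(\left(5 \left(-10\right) + 4\right) + 6\right) 49 = \left(\left(-50 + 4\right) + 6\right) 49 = \left(-46 + 6\right) 49 = \left(-40\right) 49 = -1960$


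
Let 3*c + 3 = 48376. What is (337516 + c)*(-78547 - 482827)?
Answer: -595573465454/3 ≈ -1.9852e+11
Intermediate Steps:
c = 48373/3 (c = -1 + (1/3)*48376 = -1 + 48376/3 = 48373/3 ≈ 16124.)
(337516 + c)*(-78547 - 482827) = (337516 + 48373/3)*(-78547 - 482827) = (1060921/3)*(-561374) = -595573465454/3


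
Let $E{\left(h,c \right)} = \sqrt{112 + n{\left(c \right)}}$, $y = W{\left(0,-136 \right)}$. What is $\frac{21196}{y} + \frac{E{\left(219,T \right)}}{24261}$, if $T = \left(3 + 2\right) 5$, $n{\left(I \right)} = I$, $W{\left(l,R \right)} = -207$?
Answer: $- \frac{21196}{207} + \frac{\sqrt{137}}{24261} \approx -102.4$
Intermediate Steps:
$T = 25$ ($T = 5 \cdot 5 = 25$)
$y = -207$
$E{\left(h,c \right)} = \sqrt{112 + c}$
$\frac{21196}{y} + \frac{E{\left(219,T \right)}}{24261} = \frac{21196}{-207} + \frac{\sqrt{112 + 25}}{24261} = 21196 \left(- \frac{1}{207}\right) + \sqrt{137} \cdot \frac{1}{24261} = - \frac{21196}{207} + \frac{\sqrt{137}}{24261}$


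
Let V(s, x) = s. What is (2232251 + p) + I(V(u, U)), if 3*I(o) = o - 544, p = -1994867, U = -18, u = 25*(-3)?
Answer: 711533/3 ≈ 2.3718e+5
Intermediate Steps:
u = -75
I(o) = -544/3 + o/3 (I(o) = (o - 544)/3 = (-544 + o)/3 = -544/3 + o/3)
(2232251 + p) + I(V(u, U)) = (2232251 - 1994867) + (-544/3 + (⅓)*(-75)) = 237384 + (-544/3 - 25) = 237384 - 619/3 = 711533/3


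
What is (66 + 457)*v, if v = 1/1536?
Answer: 523/1536 ≈ 0.34049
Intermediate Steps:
v = 1/1536 ≈ 0.00065104
(66 + 457)*v = (66 + 457)*(1/1536) = 523*(1/1536) = 523/1536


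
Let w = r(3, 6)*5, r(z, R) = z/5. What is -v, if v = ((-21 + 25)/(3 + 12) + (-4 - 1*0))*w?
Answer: 56/5 ≈ 11.200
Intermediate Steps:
r(z, R) = z/5 (r(z, R) = z*(⅕) = z/5)
w = 3 (w = ((⅕)*3)*5 = (⅗)*5 = 3)
v = -56/5 (v = ((-21 + 25)/(3 + 12) + (-4 - 1*0))*3 = (4/15 + (-4 + 0))*3 = (4*(1/15) - 4)*3 = (4/15 - 4)*3 = -56/15*3 = -56/5 ≈ -11.200)
-v = -1*(-56/5) = 56/5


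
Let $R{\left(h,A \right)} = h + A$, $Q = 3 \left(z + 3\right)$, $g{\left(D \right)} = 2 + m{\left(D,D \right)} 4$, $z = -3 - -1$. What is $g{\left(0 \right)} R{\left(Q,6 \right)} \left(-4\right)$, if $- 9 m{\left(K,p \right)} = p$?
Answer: $-72$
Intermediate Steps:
$m{\left(K,p \right)} = - \frac{p}{9}$
$z = -2$ ($z = -3 + 1 = -2$)
$g{\left(D \right)} = 2 - \frac{4 D}{9}$ ($g{\left(D \right)} = 2 + - \frac{D}{9} \cdot 4 = 2 - \frac{4 D}{9}$)
$Q = 3$ ($Q = 3 \left(-2 + 3\right) = 3 \cdot 1 = 3$)
$R{\left(h,A \right)} = A + h$
$g{\left(0 \right)} R{\left(Q,6 \right)} \left(-4\right) = \left(2 - 0\right) \left(6 + 3\right) \left(-4\right) = \left(2 + 0\right) 9 \left(-4\right) = 2 \cdot 9 \left(-4\right) = 18 \left(-4\right) = -72$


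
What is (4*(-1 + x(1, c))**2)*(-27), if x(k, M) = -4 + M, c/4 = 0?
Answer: -2700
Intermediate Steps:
c = 0 (c = 4*0 = 0)
(4*(-1 + x(1, c))**2)*(-27) = (4*(-1 + (-4 + 0))**2)*(-27) = (4*(-1 - 4)**2)*(-27) = (4*(-5)**2)*(-27) = (4*25)*(-27) = 100*(-27) = -2700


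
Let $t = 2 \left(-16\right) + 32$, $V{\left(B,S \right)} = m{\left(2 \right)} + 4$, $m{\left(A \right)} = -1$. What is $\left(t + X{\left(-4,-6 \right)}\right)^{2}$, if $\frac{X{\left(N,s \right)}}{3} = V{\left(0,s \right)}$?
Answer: $81$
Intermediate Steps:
$V{\left(B,S \right)} = 3$ ($V{\left(B,S \right)} = -1 + 4 = 3$)
$X{\left(N,s \right)} = 9$ ($X{\left(N,s \right)} = 3 \cdot 3 = 9$)
$t = 0$ ($t = -32 + 32 = 0$)
$\left(t + X{\left(-4,-6 \right)}\right)^{2} = \left(0 + 9\right)^{2} = 9^{2} = 81$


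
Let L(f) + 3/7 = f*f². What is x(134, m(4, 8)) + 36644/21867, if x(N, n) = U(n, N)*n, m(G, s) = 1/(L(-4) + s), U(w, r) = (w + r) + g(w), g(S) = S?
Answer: -2382419104/3411798675 ≈ -0.69829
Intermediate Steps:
L(f) = -3/7 + f³ (L(f) = -3/7 + f*f² = -3/7 + f³)
U(w, r) = r + 2*w (U(w, r) = (w + r) + w = (r + w) + w = r + 2*w)
m(G, s) = 1/(-451/7 + s) (m(G, s) = 1/((-3/7 + (-4)³) + s) = 1/((-3/7 - 64) + s) = 1/(-451/7 + s))
x(N, n) = n*(N + 2*n) (x(N, n) = (N + 2*n)*n = n*(N + 2*n))
x(134, m(4, 8)) + 36644/21867 = (7/(-451 + 7*8))*(134 + 2*(7/(-451 + 7*8))) + 36644/21867 = (7/(-451 + 56))*(134 + 2*(7/(-451 + 56))) + 36644*(1/21867) = (7/(-395))*(134 + 2*(7/(-395))) + 36644/21867 = (7*(-1/395))*(134 + 2*(7*(-1/395))) + 36644/21867 = -7*(134 + 2*(-7/395))/395 + 36644/21867 = -7*(134 - 14/395)/395 + 36644/21867 = -7/395*52916/395 + 36644/21867 = -370412/156025 + 36644/21867 = -2382419104/3411798675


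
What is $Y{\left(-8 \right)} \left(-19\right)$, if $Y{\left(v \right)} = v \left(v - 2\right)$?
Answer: $-1520$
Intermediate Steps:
$Y{\left(v \right)} = v \left(-2 + v\right)$
$Y{\left(-8 \right)} \left(-19\right) = - 8 \left(-2 - 8\right) \left(-19\right) = \left(-8\right) \left(-10\right) \left(-19\right) = 80 \left(-19\right) = -1520$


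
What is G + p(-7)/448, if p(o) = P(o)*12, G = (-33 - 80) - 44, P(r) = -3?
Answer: -17593/112 ≈ -157.08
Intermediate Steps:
G = -157 (G = -113 - 44 = -157)
p(o) = -36 (p(o) = -3*12 = -36)
G + p(-7)/448 = -157 - 36/448 = -157 - 36*1/448 = -157 - 9/112 = -17593/112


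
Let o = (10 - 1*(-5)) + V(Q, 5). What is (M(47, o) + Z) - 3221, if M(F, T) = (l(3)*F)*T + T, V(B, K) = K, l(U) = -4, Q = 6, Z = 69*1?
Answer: -6892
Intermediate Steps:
Z = 69
o = 20 (o = (10 - 1*(-5)) + 5 = (10 + 5) + 5 = 15 + 5 = 20)
M(F, T) = T - 4*F*T (M(F, T) = (-4*F)*T + T = -4*F*T + T = T - 4*F*T)
(M(47, o) + Z) - 3221 = (20*(1 - 4*47) + 69) - 3221 = (20*(1 - 188) + 69) - 3221 = (20*(-187) + 69) - 3221 = (-3740 + 69) - 3221 = -3671 - 3221 = -6892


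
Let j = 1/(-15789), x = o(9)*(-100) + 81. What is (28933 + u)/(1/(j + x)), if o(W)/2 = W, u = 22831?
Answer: -1404941839088/15789 ≈ -8.8982e+7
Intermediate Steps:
o(W) = 2*W
x = -1719 (x = (2*9)*(-100) + 81 = 18*(-100) + 81 = -1800 + 81 = -1719)
j = -1/15789 ≈ -6.3335e-5
(28933 + u)/(1/(j + x)) = (28933 + 22831)/(1/(-1/15789 - 1719)) = 51764/(1/(-27141292/15789)) = 51764/(-15789/27141292) = 51764*(-27141292/15789) = -1404941839088/15789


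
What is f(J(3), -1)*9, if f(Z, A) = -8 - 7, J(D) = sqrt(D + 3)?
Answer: -135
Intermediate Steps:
J(D) = sqrt(3 + D)
f(Z, A) = -15
f(J(3), -1)*9 = -15*9 = -135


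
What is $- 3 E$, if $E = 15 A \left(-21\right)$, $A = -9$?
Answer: $-8505$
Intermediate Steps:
$E = 2835$ ($E = 15 \left(-9\right) \left(-21\right) = \left(-135\right) \left(-21\right) = 2835$)
$- 3 E = \left(-3\right) 2835 = -8505$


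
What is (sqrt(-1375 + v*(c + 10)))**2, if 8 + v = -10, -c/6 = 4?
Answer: -1123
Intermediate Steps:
c = -24 (c = -6*4 = -24)
v = -18 (v = -8 - 10 = -18)
(sqrt(-1375 + v*(c + 10)))**2 = (sqrt(-1375 - 18*(-24 + 10)))**2 = (sqrt(-1375 - 18*(-14)))**2 = (sqrt(-1375 + 252))**2 = (sqrt(-1123))**2 = (I*sqrt(1123))**2 = -1123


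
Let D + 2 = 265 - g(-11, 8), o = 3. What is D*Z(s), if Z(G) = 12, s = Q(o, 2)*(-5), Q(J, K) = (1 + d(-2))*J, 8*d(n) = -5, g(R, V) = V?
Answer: 3060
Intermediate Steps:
d(n) = -5/8 (d(n) = (1/8)*(-5) = -5/8)
Q(J, K) = 3*J/8 (Q(J, K) = (1 - 5/8)*J = 3*J/8)
s = -45/8 (s = ((3/8)*3)*(-5) = (9/8)*(-5) = -45/8 ≈ -5.6250)
D = 255 (D = -2 + (265 - 1*8) = -2 + (265 - 8) = -2 + 257 = 255)
D*Z(s) = 255*12 = 3060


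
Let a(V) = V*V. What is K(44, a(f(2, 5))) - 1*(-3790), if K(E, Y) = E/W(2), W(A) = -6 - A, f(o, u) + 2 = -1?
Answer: 7569/2 ≈ 3784.5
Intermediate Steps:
f(o, u) = -3 (f(o, u) = -2 - 1 = -3)
a(V) = V²
K(E, Y) = -E/8 (K(E, Y) = E/(-6 - 1*2) = E/(-6 - 2) = E/(-8) = E*(-⅛) = -E/8)
K(44, a(f(2, 5))) - 1*(-3790) = -⅛*44 - 1*(-3790) = -11/2 + 3790 = 7569/2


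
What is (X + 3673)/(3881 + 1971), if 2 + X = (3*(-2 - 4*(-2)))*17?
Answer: 3977/5852 ≈ 0.67960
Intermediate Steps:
X = 304 (X = -2 + (3*(-2 - 4*(-2)))*17 = -2 + (3*(-2 + 8))*17 = -2 + (3*6)*17 = -2 + 18*17 = -2 + 306 = 304)
(X + 3673)/(3881 + 1971) = (304 + 3673)/(3881 + 1971) = 3977/5852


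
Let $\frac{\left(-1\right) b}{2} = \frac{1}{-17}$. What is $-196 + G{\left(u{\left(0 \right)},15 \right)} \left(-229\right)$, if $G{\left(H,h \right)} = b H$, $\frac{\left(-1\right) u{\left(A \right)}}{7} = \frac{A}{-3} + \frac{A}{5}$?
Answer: $-196$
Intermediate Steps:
$u{\left(A \right)} = \frac{14 A}{15}$ ($u{\left(A \right)} = - 7 \left(\frac{A}{-3} + \frac{A}{5}\right) = - 7 \left(A \left(- \frac{1}{3}\right) + A \frac{1}{5}\right) = - 7 \left(- \frac{A}{3} + \frac{A}{5}\right) = - 7 \left(- \frac{2 A}{15}\right) = \frac{14 A}{15}$)
$b = \frac{2}{17}$ ($b = - \frac{2}{-17} = \left(-2\right) \left(- \frac{1}{17}\right) = \frac{2}{17} \approx 0.11765$)
$G{\left(H,h \right)} = \frac{2 H}{17}$
$-196 + G{\left(u{\left(0 \right)},15 \right)} \left(-229\right) = -196 + \frac{2 \cdot \frac{14}{15} \cdot 0}{17} \left(-229\right) = -196 + \frac{2}{17} \cdot 0 \left(-229\right) = -196 + 0 \left(-229\right) = -196 + 0 = -196$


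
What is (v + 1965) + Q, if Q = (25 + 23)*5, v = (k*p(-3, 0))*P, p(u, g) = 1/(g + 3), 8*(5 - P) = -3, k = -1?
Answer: 52877/24 ≈ 2203.2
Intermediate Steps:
P = 43/8 (P = 5 - ⅛*(-3) = 5 + 3/8 = 43/8 ≈ 5.3750)
p(u, g) = 1/(3 + g)
v = -43/24 (v = -1/(3 + 0)*(43/8) = -1/3*(43/8) = -1*⅓*(43/8) = -⅓*43/8 = -43/24 ≈ -1.7917)
Q = 240 (Q = 48*5 = 240)
(v + 1965) + Q = (-43/24 + 1965) + 240 = 47117/24 + 240 = 52877/24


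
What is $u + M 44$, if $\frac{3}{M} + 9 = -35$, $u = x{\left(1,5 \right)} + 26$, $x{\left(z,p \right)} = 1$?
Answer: $24$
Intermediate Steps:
$u = 27$ ($u = 1 + 26 = 27$)
$M = - \frac{3}{44}$ ($M = \frac{3}{-9 - 35} = \frac{3}{-44} = 3 \left(- \frac{1}{44}\right) = - \frac{3}{44} \approx -0.068182$)
$u + M 44 = 27 - 3 = 24$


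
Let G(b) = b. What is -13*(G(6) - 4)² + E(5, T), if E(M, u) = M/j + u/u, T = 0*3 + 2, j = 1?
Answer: -46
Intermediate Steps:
T = 2 (T = 0 + 2 = 2)
E(M, u) = 1 + M (E(M, u) = M/1 + u/u = M*1 + 1 = M + 1 = 1 + M)
-13*(G(6) - 4)² + E(5, T) = -13*(6 - 4)² + (1 + 5) = -13*2² + 6 = -13*4 + 6 = -52 + 6 = -46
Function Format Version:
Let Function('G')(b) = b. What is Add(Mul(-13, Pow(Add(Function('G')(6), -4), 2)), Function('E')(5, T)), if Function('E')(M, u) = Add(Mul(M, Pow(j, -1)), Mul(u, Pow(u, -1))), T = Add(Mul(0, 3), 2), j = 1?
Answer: -46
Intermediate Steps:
T = 2 (T = Add(0, 2) = 2)
Function('E')(M, u) = Add(1, M) (Function('E')(M, u) = Add(Mul(M, Pow(1, -1)), Mul(u, Pow(u, -1))) = Add(Mul(M, 1), 1) = Add(M, 1) = Add(1, M))
Add(Mul(-13, Pow(Add(Function('G')(6), -4), 2)), Function('E')(5, T)) = Add(Mul(-13, Pow(Add(6, -4), 2)), Add(1, 5)) = Add(Mul(-13, Pow(2, 2)), 6) = Add(Mul(-13, 4), 6) = Add(-52, 6) = -46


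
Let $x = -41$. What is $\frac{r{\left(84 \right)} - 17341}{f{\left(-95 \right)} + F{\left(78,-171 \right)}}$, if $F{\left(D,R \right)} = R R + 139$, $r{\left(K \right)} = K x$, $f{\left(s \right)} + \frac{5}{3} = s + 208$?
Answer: $- \frac{62355}{88474} \approx -0.70478$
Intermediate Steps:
$f{\left(s \right)} = \frac{619}{3} + s$ ($f{\left(s \right)} = - \frac{5}{3} + \left(s + 208\right) = - \frac{5}{3} + \left(208 + s\right) = \frac{619}{3} + s$)
$r{\left(K \right)} = - 41 K$ ($r{\left(K \right)} = K \left(-41\right) = - 41 K$)
$F{\left(D,R \right)} = 139 + R^{2}$ ($F{\left(D,R \right)} = R^{2} + 139 = 139 + R^{2}$)
$\frac{r{\left(84 \right)} - 17341}{f{\left(-95 \right)} + F{\left(78,-171 \right)}} = \frac{\left(-41\right) 84 - 17341}{\left(\frac{619}{3} - 95\right) + \left(139 + \left(-171\right)^{2}\right)} = \frac{-3444 - 17341}{\frac{334}{3} + \left(139 + 29241\right)} = - \frac{20785}{\frac{334}{3} + 29380} = - \frac{20785}{\frac{88474}{3}} = \left(-20785\right) \frac{3}{88474} = - \frac{62355}{88474}$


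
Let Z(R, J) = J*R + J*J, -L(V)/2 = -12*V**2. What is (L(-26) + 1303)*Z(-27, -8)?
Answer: 4907560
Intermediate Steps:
L(V) = 24*V**2 (L(V) = -(-24)*V**2 = 24*V**2)
Z(R, J) = J**2 + J*R (Z(R, J) = J*R + J**2 = J**2 + J*R)
(L(-26) + 1303)*Z(-27, -8) = (24*(-26)**2 + 1303)*(-8*(-8 - 27)) = (24*676 + 1303)*(-8*(-35)) = (16224 + 1303)*280 = 17527*280 = 4907560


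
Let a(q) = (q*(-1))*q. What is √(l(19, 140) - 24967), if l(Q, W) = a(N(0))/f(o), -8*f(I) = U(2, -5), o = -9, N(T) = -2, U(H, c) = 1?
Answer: I*√24935 ≈ 157.91*I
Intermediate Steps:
a(q) = -q² (a(q) = (-q)*q = -q²)
f(I) = -⅛ (f(I) = -⅛*1 = -⅛)
l(Q, W) = 32 (l(Q, W) = (-1*(-2)²)/(-⅛) = -1*4*(-8) = -4*(-8) = 32)
√(l(19, 140) - 24967) = √(32 - 24967) = √(-24935) = I*√24935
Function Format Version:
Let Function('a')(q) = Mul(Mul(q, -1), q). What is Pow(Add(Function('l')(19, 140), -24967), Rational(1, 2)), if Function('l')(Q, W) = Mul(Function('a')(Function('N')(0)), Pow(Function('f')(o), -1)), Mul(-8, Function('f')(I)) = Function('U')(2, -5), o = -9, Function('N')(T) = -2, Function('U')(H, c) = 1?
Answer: Mul(I, Pow(24935, Rational(1, 2))) ≈ Mul(157.91, I)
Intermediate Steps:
Function('a')(q) = Mul(-1, Pow(q, 2)) (Function('a')(q) = Mul(Mul(-1, q), q) = Mul(-1, Pow(q, 2)))
Function('f')(I) = Rational(-1, 8) (Function('f')(I) = Mul(Rational(-1, 8), 1) = Rational(-1, 8))
Function('l')(Q, W) = 32 (Function('l')(Q, W) = Mul(Mul(-1, Pow(-2, 2)), Pow(Rational(-1, 8), -1)) = Mul(Mul(-1, 4), -8) = Mul(-4, -8) = 32)
Pow(Add(Function('l')(19, 140), -24967), Rational(1, 2)) = Pow(Add(32, -24967), Rational(1, 2)) = Pow(-24935, Rational(1, 2)) = Mul(I, Pow(24935, Rational(1, 2)))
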